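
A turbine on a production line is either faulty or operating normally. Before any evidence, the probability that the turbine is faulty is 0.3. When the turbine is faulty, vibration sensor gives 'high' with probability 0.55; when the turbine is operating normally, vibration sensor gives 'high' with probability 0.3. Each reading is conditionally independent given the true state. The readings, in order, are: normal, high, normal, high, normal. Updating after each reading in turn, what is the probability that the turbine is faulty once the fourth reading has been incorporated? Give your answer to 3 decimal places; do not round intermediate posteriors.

Each posterior becomes the prior for the next update.
After 'normal': P(faulty) = 0.45·0.3000 / (0.45·0.3000 + 0.7·0.7000) ≈ 0.2160
After 'high': P(faulty) = 0.55·0.2160 / (0.55·0.2160 + 0.3·0.7840) ≈ 0.3356
After 'normal': P(faulty) = 0.45·0.3356 / (0.45·0.3356 + 0.7·0.6644) ≈ 0.2451
After 'high': P(faulty) = 0.55·0.2451 / (0.55·0.2451 + 0.3·0.7549) ≈ 0.3732

0.373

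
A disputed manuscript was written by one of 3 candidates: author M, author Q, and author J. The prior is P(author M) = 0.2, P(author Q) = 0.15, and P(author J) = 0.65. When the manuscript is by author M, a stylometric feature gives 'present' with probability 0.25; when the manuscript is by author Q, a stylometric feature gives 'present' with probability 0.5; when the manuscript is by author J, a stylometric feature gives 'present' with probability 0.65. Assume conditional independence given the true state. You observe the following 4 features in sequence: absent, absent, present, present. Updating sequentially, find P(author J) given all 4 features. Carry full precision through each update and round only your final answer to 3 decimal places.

After 'absent': normaliser = 0.75·0.2000 + 0.5·0.1500 + 0.35·0.6500; P(author M) ≈ 0.3315, P(author Q) ≈ 0.1657, P(author J) ≈ 0.5028
After 'absent': normaliser = 0.75·0.3315 + 0.5·0.1657 + 0.35·0.5028; P(author M) ≈ 0.4899, P(author Q) ≈ 0.1633, P(author J) ≈ 0.3468
After 'present': normaliser = 0.25·0.4899 + 0.5·0.1633 + 0.65·0.3468; P(author M) ≈ 0.2852, P(author Q) ≈ 0.1901, P(author J) ≈ 0.5247
After 'present': normaliser = 0.25·0.2852 + 0.5·0.1901 + 0.65·0.5247; P(author M) ≈ 0.1405, P(author Q) ≈ 0.1873, P(author J) ≈ 0.6722

0.672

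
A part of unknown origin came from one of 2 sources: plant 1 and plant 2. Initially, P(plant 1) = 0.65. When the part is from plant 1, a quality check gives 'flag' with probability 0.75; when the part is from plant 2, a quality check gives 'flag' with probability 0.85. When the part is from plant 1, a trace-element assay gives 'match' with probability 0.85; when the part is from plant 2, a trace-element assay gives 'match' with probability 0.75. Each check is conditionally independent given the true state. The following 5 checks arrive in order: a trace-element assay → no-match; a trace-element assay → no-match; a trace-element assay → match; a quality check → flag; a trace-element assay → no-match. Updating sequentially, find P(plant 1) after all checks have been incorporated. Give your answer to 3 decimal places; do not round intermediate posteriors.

0.286

After a trace-element assay='no-match': P(plant 1) = 0.15·0.6500 / (0.15·0.6500 + 0.25·0.3500) ≈ 0.5270
After a trace-element assay='no-match': P(plant 1) = 0.15·0.5270 / (0.15·0.5270 + 0.25·0.4730) ≈ 0.4007
After a trace-element assay='match': P(plant 1) = 0.85·0.4007 / (0.85·0.4007 + 0.75·0.5993) ≈ 0.4311
After a quality check='flag': P(plant 1) = 0.75·0.4311 / (0.75·0.4311 + 0.85·0.5689) ≈ 0.4007
After a trace-element assay='no-match': P(plant 1) = 0.15·0.4007 / (0.15·0.4007 + 0.25·0.5993) ≈ 0.2863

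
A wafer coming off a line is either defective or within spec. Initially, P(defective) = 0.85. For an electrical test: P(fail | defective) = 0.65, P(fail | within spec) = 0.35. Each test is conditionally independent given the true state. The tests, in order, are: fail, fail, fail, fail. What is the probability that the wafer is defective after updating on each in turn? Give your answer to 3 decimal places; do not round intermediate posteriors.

0.985

After 'fail': P(defective) = 0.65·0.8500 / (0.65·0.8500 + 0.35·0.1500) ≈ 0.9132
After 'fail': P(defective) = 0.65·0.9132 / (0.65·0.9132 + 0.35·0.0868) ≈ 0.9513
After 'fail': P(defective) = 0.65·0.9513 / (0.65·0.9513 + 0.35·0.0487) ≈ 0.9732
After 'fail': P(defective) = 0.65·0.9732 / (0.65·0.9732 + 0.35·0.0268) ≈ 0.9854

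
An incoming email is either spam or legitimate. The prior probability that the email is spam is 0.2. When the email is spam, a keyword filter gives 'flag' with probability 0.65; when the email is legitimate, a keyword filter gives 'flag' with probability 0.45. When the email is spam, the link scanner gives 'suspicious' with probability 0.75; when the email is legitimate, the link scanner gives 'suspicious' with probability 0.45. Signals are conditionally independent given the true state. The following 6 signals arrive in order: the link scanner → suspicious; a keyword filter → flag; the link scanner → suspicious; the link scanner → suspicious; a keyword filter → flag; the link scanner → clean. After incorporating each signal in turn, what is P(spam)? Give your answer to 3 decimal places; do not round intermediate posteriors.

Each posterior becomes the prior for the next update.
After the link scanner='suspicious': P(spam) = 0.75·0.2000 / (0.75·0.2000 + 0.45·0.8000) ≈ 0.2941
After a keyword filter='flag': P(spam) = 0.65·0.2941 / (0.65·0.2941 + 0.45·0.7059) ≈ 0.3757
After the link scanner='suspicious': P(spam) = 0.75·0.3757 / (0.75·0.3757 + 0.45·0.6243) ≈ 0.5008
After the link scanner='suspicious': P(spam) = 0.75·0.5008 / (0.75·0.5008 + 0.45·0.4992) ≈ 0.6257
After a keyword filter='flag': P(spam) = 0.65·0.6257 / (0.65·0.6257 + 0.45·0.3743) ≈ 0.7072
After the link scanner='clean': P(spam) = 0.25·0.7072 / (0.25·0.7072 + 0.55·0.2928) ≈ 0.5233

0.523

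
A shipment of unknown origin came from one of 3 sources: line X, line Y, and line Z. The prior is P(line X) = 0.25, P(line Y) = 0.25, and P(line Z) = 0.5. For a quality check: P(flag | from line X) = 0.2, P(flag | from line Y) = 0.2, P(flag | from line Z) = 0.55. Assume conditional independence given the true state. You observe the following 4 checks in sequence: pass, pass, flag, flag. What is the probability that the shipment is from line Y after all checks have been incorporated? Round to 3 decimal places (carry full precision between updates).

0.147

Apply Bayes' rule sequentially, carrying P(line Y) forward.
After 'pass': normaliser = 0.8·0.2500 + 0.8·0.2500 + 0.45·0.5000; P(line X) ≈ 0.3200, P(line Y) ≈ 0.3200, P(line Z) ≈ 0.3600
After 'pass': normaliser = 0.8·0.3200 + 0.8·0.3200 + 0.45·0.3600; P(line X) ≈ 0.3798, P(line Y) ≈ 0.3798, P(line Z) ≈ 0.2404
After 'flag': normaliser = 0.2·0.3798 + 0.2·0.3798 + 0.55·0.2404; P(line X) ≈ 0.2674, P(line Y) ≈ 0.2674, P(line Z) ≈ 0.4653
After 'flag': normaliser = 0.2·0.2674 + 0.2·0.2674 + 0.55·0.4653; P(line X) ≈ 0.1474, P(line Y) ≈ 0.1474, P(line Z) ≈ 0.7053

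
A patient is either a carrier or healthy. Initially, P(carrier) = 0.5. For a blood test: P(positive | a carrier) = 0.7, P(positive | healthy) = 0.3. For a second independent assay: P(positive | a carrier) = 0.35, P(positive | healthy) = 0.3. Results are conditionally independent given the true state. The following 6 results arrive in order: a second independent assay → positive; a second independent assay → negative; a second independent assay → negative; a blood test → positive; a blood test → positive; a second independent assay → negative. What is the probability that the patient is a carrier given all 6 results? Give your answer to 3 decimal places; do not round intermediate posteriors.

0.836

After a second independent assay='positive': P(carrier) = 0.35·0.5000 / (0.35·0.5000 + 0.3·0.5000) ≈ 0.5385
After a second independent assay='negative': P(carrier) = 0.65·0.5385 / (0.65·0.5385 + 0.7·0.4615) ≈ 0.5200
After a second independent assay='negative': P(carrier) = 0.65·0.5200 / (0.65·0.5200 + 0.7·0.4800) ≈ 0.5015
After a blood test='positive': P(carrier) = 0.7·0.5015 / (0.7·0.5015 + 0.3·0.4985) ≈ 0.7012
After a blood test='positive': P(carrier) = 0.7·0.7012 / (0.7·0.7012 + 0.3·0.2988) ≈ 0.8456
After a second independent assay='negative': P(carrier) = 0.65·0.8456 / (0.65·0.8456 + 0.7·0.1544) ≈ 0.8357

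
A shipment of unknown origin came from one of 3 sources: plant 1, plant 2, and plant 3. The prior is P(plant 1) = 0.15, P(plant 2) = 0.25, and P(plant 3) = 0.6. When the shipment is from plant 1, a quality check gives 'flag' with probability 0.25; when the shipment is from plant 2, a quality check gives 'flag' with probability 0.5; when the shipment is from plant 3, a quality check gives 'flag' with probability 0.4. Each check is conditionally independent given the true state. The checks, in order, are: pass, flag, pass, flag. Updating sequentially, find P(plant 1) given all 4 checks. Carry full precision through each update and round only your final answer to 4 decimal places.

After 'pass': normaliser = 0.75·0.1500 + 0.5·0.2500 + 0.6·0.6000; P(plant 1) ≈ 0.1883, P(plant 2) ≈ 0.2092, P(plant 3) ≈ 0.6025
After 'flag': normaliser = 0.25·0.1883 + 0.5·0.2092 + 0.4·0.6025; P(plant 1) ≈ 0.1199, P(plant 2) ≈ 0.2664, P(plant 3) ≈ 0.6137
After 'pass': normaliser = 0.75·0.1199 + 0.5·0.2664 + 0.6·0.6137; P(plant 1) ≈ 0.1520, P(plant 2) ≈ 0.2252, P(plant 3) ≈ 0.6227
After 'flag': normaliser = 0.25·0.1520 + 0.5·0.2252 + 0.4·0.6227; P(plant 1) ≈ 0.0951, P(plant 2) ≈ 0.2817, P(plant 3) ≈ 0.6232

0.0951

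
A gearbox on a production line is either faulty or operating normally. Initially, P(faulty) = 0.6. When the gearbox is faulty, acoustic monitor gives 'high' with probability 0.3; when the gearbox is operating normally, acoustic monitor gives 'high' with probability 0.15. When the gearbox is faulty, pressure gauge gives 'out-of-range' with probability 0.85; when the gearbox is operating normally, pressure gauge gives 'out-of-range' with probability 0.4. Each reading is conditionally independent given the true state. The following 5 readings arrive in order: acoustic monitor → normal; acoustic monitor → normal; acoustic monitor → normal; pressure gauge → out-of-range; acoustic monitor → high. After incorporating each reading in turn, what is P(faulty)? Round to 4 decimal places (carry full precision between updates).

After acoustic monitor='normal': P(faulty) = 0.7·0.6000 / (0.7·0.6000 + 0.85·0.4000) ≈ 0.5526
After acoustic monitor='normal': P(faulty) = 0.7·0.5526 / (0.7·0.5526 + 0.85·0.4474) ≈ 0.5043
After acoustic monitor='normal': P(faulty) = 0.7·0.5043 / (0.7·0.5043 + 0.85·0.4957) ≈ 0.4559
After pressure gauge='out-of-range': P(faulty) = 0.85·0.4559 / (0.85·0.4559 + 0.4·0.5441) ≈ 0.6403
After acoustic monitor='high': P(faulty) = 0.3·0.6403 / (0.3·0.6403 + 0.15·0.3597) ≈ 0.7807

0.7807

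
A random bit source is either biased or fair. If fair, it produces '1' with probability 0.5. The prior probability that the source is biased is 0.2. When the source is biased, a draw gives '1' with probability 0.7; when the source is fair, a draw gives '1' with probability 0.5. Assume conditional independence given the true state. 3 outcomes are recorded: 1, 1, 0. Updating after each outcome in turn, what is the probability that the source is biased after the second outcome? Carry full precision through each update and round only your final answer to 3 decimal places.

After '1': P(biased) = 0.7·0.2000 / (0.7·0.2000 + 0.5·0.8000) ≈ 0.2593
After '1': P(biased) = 0.7·0.2593 / (0.7·0.2593 + 0.5·0.7407) ≈ 0.3289

0.329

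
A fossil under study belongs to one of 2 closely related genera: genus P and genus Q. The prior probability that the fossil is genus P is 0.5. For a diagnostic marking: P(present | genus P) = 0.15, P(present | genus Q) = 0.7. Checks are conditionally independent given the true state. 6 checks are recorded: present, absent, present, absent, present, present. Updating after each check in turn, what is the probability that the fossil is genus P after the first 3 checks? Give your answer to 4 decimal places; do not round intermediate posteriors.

After 'present': P(genus P) = 0.15·0.5000 / (0.15·0.5000 + 0.7·0.5000) ≈ 0.1765
After 'absent': P(genus P) = 0.85·0.1765 / (0.85·0.1765 + 0.3·0.8235) ≈ 0.3778
After 'present': P(genus P) = 0.15·0.3778 / (0.15·0.3778 + 0.7·0.6222) ≈ 0.1151

0.1151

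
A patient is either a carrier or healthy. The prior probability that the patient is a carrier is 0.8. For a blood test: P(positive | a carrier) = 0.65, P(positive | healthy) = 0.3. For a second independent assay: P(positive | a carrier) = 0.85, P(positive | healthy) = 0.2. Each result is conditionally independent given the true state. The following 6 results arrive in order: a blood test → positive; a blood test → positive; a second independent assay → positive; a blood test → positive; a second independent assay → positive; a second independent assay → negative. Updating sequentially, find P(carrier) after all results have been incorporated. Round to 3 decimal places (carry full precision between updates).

Each posterior becomes the prior for the next update.
After a blood test='positive': P(carrier) = 0.65·0.8000 / (0.65·0.8000 + 0.3·0.2000) ≈ 0.8966
After a blood test='positive': P(carrier) = 0.65·0.8966 / (0.65·0.8966 + 0.3·0.1034) ≈ 0.9494
After a second independent assay='positive': P(carrier) = 0.85·0.9494 / (0.85·0.9494 + 0.2·0.0506) ≈ 0.9876
After a blood test='positive': P(carrier) = 0.65·0.9876 / (0.65·0.9876 + 0.3·0.0124) ≈ 0.9942
After a second independent assay='positive': P(carrier) = 0.85·0.9942 / (0.85·0.9942 + 0.2·0.0058) ≈ 0.9986
After a second independent assay='negative': P(carrier) = 0.15·0.9986 / (0.15·0.9986 + 0.8·0.0014) ≈ 0.9928

0.993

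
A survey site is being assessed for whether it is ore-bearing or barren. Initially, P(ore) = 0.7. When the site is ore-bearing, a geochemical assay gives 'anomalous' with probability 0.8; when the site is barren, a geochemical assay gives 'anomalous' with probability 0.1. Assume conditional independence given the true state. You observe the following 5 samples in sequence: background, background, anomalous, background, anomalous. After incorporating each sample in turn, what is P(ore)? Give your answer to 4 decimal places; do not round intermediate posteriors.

After 'background': P(ore) = 0.2·0.7000 / (0.2·0.7000 + 0.9·0.3000) ≈ 0.3415
After 'background': P(ore) = 0.2·0.3415 / (0.2·0.3415 + 0.9·0.6585) ≈ 0.1033
After 'anomalous': P(ore) = 0.8·0.1033 / (0.8·0.1033 + 0.1·0.8967) ≈ 0.4797
After 'background': P(ore) = 0.2·0.4797 / (0.2·0.4797 + 0.9·0.5203) ≈ 0.1700
After 'anomalous': P(ore) = 0.8·0.1700 / (0.8·0.1700 + 0.1·0.8300) ≈ 0.6210

0.6210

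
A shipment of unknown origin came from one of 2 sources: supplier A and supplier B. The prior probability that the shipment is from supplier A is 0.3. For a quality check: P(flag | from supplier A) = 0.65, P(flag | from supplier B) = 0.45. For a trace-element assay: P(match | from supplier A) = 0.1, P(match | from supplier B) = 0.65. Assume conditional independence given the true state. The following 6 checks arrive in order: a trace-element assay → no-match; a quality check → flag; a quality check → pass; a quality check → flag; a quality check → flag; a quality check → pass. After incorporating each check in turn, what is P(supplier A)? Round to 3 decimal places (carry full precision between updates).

0.574

After a trace-element assay='no-match': P(supplier A) = 0.9·0.3000 / (0.9·0.3000 + 0.35·0.7000) ≈ 0.5243
After a quality check='flag': P(supplier A) = 0.65·0.5243 / (0.65·0.5243 + 0.45·0.4757) ≈ 0.6142
After a quality check='pass': P(supplier A) = 0.35·0.6142 / (0.35·0.6142 + 0.55·0.3858) ≈ 0.5032
After a quality check='flag': P(supplier A) = 0.65·0.5032 / (0.65·0.5032 + 0.45·0.4968) ≈ 0.5940
After a quality check='flag': P(supplier A) = 0.65·0.5940 / (0.65·0.5940 + 0.45·0.4060) ≈ 0.6788
After a quality check='pass': P(supplier A) = 0.35·0.6788 / (0.35·0.6788 + 0.55·0.3212) ≈ 0.5736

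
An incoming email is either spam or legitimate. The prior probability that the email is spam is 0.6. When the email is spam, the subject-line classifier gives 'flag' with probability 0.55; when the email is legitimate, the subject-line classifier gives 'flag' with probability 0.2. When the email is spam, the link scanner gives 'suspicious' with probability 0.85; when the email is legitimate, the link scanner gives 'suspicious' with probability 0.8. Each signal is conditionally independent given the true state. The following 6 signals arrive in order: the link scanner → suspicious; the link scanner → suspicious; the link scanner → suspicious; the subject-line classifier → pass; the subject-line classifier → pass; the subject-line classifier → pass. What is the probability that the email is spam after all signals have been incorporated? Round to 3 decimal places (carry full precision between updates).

After the link scanner='suspicious': P(spam) = 0.85·0.6000 / (0.85·0.6000 + 0.8·0.4000) ≈ 0.6145
After the link scanner='suspicious': P(spam) = 0.85·0.6145 / (0.85·0.6145 + 0.8·0.3855) ≈ 0.6287
After the link scanner='suspicious': P(spam) = 0.85·0.6287 / (0.85·0.6287 + 0.8·0.3713) ≈ 0.6428
After the subject-line classifier='pass': P(spam) = 0.45·0.6428 / (0.45·0.6428 + 0.8·0.3572) ≈ 0.5030
After the subject-line classifier='pass': P(spam) = 0.45·0.5030 / (0.45·0.5030 + 0.8·0.4970) ≈ 0.3628
After the subject-line classifier='pass': P(spam) = 0.45·0.3628 / (0.45·0.3628 + 0.8·0.6372) ≈ 0.2425

0.243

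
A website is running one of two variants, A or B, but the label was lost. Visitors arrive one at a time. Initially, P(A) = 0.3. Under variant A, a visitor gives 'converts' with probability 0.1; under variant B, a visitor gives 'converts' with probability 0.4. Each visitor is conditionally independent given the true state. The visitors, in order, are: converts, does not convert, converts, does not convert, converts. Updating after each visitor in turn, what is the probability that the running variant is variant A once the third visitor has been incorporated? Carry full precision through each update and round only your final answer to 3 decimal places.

After 'converts': P(A) = 0.1·0.3000 / (0.1·0.3000 + 0.4·0.7000) ≈ 0.0968
After 'does not convert': P(A) = 0.9·0.0968 / (0.9·0.0968 + 0.6·0.9032) ≈ 0.1385
After 'converts': P(A) = 0.1·0.1385 / (0.1·0.1385 + 0.4·0.8615) ≈ 0.0386

0.039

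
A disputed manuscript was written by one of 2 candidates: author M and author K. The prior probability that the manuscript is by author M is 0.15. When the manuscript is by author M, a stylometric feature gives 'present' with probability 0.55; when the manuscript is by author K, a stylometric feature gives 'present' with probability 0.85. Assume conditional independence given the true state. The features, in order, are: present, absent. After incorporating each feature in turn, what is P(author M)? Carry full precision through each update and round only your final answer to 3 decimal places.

0.255

After 'present': P(author M) = 0.55·0.1500 / (0.55·0.1500 + 0.85·0.8500) ≈ 0.1025
After 'absent': P(author M) = 0.45·0.1025 / (0.45·0.1025 + 0.15·0.8975) ≈ 0.2552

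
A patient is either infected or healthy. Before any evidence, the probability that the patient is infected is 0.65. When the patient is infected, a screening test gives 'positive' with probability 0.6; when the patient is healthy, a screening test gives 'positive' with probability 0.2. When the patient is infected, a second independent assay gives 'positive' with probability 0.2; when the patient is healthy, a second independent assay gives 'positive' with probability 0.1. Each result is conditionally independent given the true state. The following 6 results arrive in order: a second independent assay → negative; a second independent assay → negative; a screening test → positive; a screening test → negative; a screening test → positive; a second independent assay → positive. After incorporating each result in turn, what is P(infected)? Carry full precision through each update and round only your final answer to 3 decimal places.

After a second independent assay='negative': P(infected) = 0.8·0.6500 / (0.8·0.6500 + 0.9·0.3500) ≈ 0.6228
After a second independent assay='negative': P(infected) = 0.8·0.6228 / (0.8·0.6228 + 0.9·0.3772) ≈ 0.5947
After a screening test='positive': P(infected) = 0.6·0.5947 / (0.6·0.5947 + 0.2·0.4053) ≈ 0.8149
After a screening test='negative': P(infected) = 0.4·0.8149 / (0.4·0.8149 + 0.8·0.1851) ≈ 0.6876
After a screening test='positive': P(infected) = 0.6·0.6876 / (0.6·0.6876 + 0.2·0.3124) ≈ 0.8685
After a second independent assay='positive': P(infected) = 0.2·0.8685 / (0.2·0.8685 + 0.1·0.1315) ≈ 0.9296

0.930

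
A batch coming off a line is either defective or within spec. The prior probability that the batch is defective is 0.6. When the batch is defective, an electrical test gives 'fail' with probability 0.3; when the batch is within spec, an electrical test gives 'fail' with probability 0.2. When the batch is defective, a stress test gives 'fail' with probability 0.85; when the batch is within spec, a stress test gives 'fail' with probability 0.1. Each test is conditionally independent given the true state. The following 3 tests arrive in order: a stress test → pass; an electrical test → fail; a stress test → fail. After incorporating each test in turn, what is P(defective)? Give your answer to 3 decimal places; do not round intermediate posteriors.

After a stress test='pass': P(defective) = 0.15·0.6000 / (0.15·0.6000 + 0.9·0.4000) ≈ 0.2000
After an electrical test='fail': P(defective) = 0.3·0.2000 / (0.3·0.2000 + 0.2·0.8000) ≈ 0.2727
After a stress test='fail': P(defective) = 0.85·0.2727 / (0.85·0.2727 + 0.1·0.7273) ≈ 0.7612

0.761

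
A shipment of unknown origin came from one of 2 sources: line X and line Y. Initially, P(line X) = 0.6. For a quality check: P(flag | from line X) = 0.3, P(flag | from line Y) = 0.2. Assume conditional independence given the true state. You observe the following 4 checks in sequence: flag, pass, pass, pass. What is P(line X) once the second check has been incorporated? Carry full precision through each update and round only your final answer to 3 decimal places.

After 'flag': P(line X) = 0.3·0.6000 / (0.3·0.6000 + 0.2·0.4000) ≈ 0.6923
After 'pass': P(line X) = 0.7·0.6923 / (0.7·0.6923 + 0.8·0.3077) ≈ 0.6632

0.663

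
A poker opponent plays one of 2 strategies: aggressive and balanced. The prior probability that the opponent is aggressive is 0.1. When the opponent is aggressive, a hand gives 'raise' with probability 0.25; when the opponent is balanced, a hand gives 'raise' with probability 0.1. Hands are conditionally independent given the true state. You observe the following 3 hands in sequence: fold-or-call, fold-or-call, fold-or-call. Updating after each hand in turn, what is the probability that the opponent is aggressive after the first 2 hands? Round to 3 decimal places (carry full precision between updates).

After 'fold-or-call': P(aggressive) = 0.75·0.1000 / (0.75·0.1000 + 0.9·0.9000) ≈ 0.0847
After 'fold-or-call': P(aggressive) = 0.75·0.0847 / (0.75·0.0847 + 0.9·0.9153) ≈ 0.0716

0.072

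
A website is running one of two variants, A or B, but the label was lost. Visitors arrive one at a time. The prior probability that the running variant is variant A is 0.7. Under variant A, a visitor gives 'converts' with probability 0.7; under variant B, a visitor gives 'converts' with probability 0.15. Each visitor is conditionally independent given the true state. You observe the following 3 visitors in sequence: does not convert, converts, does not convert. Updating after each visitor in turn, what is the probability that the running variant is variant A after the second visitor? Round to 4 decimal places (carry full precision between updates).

0.7935

After 'does not convert': P(A) = 0.3·0.7000 / (0.3·0.7000 + 0.85·0.3000) ≈ 0.4516
After 'converts': P(A) = 0.7·0.4516 / (0.7·0.4516 + 0.15·0.5484) ≈ 0.7935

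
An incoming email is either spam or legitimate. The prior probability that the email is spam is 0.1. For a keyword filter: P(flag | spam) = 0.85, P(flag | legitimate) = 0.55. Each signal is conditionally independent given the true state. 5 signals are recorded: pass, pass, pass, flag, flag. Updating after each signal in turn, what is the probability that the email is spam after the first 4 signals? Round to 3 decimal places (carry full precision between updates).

0.006

Apply Bayes' rule sequentially, carrying P(spam) forward.
After 'pass': P(spam) = 0.15·0.1000 / (0.15·0.1000 + 0.45·0.9000) ≈ 0.0357
After 'pass': P(spam) = 0.15·0.0357 / (0.15·0.0357 + 0.45·0.9643) ≈ 0.0122
After 'pass': P(spam) = 0.15·0.0122 / (0.15·0.0122 + 0.45·0.9878) ≈ 0.0041
After 'flag': P(spam) = 0.85·0.0041 / (0.85·0.0041 + 0.55·0.9959) ≈ 0.0063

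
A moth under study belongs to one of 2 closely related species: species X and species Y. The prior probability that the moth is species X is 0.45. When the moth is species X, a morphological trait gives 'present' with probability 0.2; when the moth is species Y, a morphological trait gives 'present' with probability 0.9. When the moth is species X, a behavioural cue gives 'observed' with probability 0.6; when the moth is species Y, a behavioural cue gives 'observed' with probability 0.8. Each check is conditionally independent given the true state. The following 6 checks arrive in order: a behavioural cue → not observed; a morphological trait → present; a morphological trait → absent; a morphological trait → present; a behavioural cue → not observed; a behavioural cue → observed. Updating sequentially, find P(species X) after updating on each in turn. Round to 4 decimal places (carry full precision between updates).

Each posterior becomes the prior for the next update.
After a behavioural cue='not observed': P(species X) = 0.4·0.4500 / (0.4·0.4500 + 0.2·0.5500) ≈ 0.6207
After a morphological trait='present': P(species X) = 0.2·0.6207 / (0.2·0.6207 + 0.9·0.3793) ≈ 0.2667
After a morphological trait='absent': P(species X) = 0.8·0.2667 / (0.8·0.2667 + 0.1·0.7333) ≈ 0.7442
After a morphological trait='present': P(species X) = 0.2·0.7442 / (0.2·0.7442 + 0.9·0.2558) ≈ 0.3926
After a behavioural cue='not observed': P(species X) = 0.4·0.3926 / (0.4·0.3926 + 0.2·0.6074) ≈ 0.5639
After a behavioural cue='observed': P(species X) = 0.6·0.5639 / (0.6·0.5639 + 0.8·0.4361) ≈ 0.4923

0.4923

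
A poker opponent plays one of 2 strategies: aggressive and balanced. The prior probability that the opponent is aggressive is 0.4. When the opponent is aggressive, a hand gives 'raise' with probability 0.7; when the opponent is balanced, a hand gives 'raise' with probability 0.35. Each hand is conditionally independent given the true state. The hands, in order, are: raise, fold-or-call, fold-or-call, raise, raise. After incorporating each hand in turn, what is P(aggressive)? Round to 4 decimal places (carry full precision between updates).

0.5319

After 'raise': P(aggressive) = 0.7·0.4000 / (0.7·0.4000 + 0.35·0.6000) ≈ 0.5714
After 'fold-or-call': P(aggressive) = 0.3·0.5714 / (0.3·0.5714 + 0.65·0.4286) ≈ 0.3810
After 'fold-or-call': P(aggressive) = 0.3·0.3810 / (0.3·0.3810 + 0.65·0.6190) ≈ 0.2212
After 'raise': P(aggressive) = 0.7·0.2212 / (0.7·0.2212 + 0.35·0.7788) ≈ 0.3623
After 'raise': P(aggressive) = 0.7·0.3623 / (0.7·0.3623 + 0.35·0.6377) ≈ 0.5319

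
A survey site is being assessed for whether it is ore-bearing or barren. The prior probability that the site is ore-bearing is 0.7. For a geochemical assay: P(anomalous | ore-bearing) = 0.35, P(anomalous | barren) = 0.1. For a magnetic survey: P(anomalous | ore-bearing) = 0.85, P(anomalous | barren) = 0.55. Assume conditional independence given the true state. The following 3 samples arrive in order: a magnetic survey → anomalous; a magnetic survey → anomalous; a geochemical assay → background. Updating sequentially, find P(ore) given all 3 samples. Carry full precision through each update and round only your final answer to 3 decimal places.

0.801

After a magnetic survey='anomalous': P(ore) = 0.85·0.7000 / (0.85·0.7000 + 0.55·0.3000) ≈ 0.7829
After a magnetic survey='anomalous': P(ore) = 0.85·0.7829 / (0.85·0.7829 + 0.55·0.2171) ≈ 0.8479
After a geochemical assay='background': P(ore) = 0.65·0.8479 / (0.65·0.8479 + 0.9·0.1521) ≈ 0.8010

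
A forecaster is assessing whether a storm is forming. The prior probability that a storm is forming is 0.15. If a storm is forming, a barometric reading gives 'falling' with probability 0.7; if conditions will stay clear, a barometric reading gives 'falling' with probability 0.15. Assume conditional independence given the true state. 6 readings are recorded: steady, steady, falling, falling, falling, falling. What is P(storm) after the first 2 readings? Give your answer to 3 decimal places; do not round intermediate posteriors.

After 'steady': P(storm) = 0.3·0.1500 / (0.3·0.1500 + 0.85·0.8500) ≈ 0.0586
After 'steady': P(storm) = 0.3·0.0586 / (0.3·0.0586 + 0.85·0.9414) ≈ 0.0215

0.022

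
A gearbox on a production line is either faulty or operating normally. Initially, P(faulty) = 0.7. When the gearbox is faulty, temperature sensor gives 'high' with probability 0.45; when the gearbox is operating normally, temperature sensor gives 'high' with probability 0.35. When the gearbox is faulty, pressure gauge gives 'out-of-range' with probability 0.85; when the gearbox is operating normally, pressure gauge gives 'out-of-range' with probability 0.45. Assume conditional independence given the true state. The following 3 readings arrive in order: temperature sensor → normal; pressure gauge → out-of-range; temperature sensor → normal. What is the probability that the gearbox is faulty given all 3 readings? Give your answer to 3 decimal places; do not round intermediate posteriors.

After temperature sensor='normal': P(faulty) = 0.55·0.7000 / (0.55·0.7000 + 0.65·0.3000) ≈ 0.6638
After pressure gauge='out-of-range': P(faulty) = 0.85·0.6638 / (0.85·0.6638 + 0.45·0.3362) ≈ 0.7886
After temperature sensor='normal': P(faulty) = 0.55·0.7886 / (0.55·0.7886 + 0.65·0.2114) ≈ 0.7594

0.759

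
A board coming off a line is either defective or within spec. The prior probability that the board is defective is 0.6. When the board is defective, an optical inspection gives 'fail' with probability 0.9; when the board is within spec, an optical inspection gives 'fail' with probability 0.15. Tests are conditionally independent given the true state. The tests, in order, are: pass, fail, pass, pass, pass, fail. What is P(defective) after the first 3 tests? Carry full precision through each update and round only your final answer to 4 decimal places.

0.1108

Apply Bayes' rule sequentially, carrying P(defective) forward.
After 'pass': P(defective) = 0.1·0.6000 / (0.1·0.6000 + 0.85·0.4000) ≈ 0.1500
After 'fail': P(defective) = 0.9·0.1500 / (0.9·0.1500 + 0.15·0.8500) ≈ 0.5143
After 'pass': P(defective) = 0.1·0.5143 / (0.1·0.5143 + 0.85·0.4857) ≈ 0.1108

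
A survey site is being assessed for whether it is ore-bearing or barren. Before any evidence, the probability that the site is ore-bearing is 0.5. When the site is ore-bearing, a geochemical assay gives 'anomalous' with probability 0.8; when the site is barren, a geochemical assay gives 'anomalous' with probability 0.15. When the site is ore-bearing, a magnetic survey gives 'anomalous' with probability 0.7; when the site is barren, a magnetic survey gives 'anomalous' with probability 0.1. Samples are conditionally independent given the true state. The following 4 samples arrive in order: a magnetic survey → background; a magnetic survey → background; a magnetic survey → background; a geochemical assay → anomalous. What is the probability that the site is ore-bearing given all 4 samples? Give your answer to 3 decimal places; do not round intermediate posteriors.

Each posterior becomes the prior for the next update.
After a magnetic survey='background': P(ore) = 0.3·0.5000 / (0.3·0.5000 + 0.9·0.5000) ≈ 0.2500
After a magnetic survey='background': P(ore) = 0.3·0.2500 / (0.3·0.2500 + 0.9·0.7500) ≈ 0.1000
After a magnetic survey='background': P(ore) = 0.3·0.1000 / (0.3·0.1000 + 0.9·0.9000) ≈ 0.0357
After a geochemical assay='anomalous': P(ore) = 0.8·0.0357 / (0.8·0.0357 + 0.15·0.9643) ≈ 0.1649

0.165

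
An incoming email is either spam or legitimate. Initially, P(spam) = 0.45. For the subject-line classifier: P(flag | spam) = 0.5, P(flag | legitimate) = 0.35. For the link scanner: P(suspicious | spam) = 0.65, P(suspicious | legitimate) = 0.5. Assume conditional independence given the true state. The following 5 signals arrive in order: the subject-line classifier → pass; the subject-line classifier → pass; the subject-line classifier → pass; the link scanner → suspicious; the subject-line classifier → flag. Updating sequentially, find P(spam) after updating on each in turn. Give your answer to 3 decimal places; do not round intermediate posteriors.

After the subject-line classifier='pass': P(spam) = 0.5·0.4500 / (0.5·0.4500 + 0.65·0.5500) ≈ 0.3863
After the subject-line classifier='pass': P(spam) = 0.5·0.3863 / (0.5·0.3863 + 0.65·0.6137) ≈ 0.3262
After the subject-line classifier='pass': P(spam) = 0.5·0.3262 / (0.5·0.3262 + 0.65·0.6738) ≈ 0.2714
After the link scanner='suspicious': P(spam) = 0.65·0.2714 / (0.65·0.2714 + 0.5·0.7286) ≈ 0.3262
After the subject-line classifier='flag': P(spam) = 0.5·0.3262 / (0.5·0.3262 + 0.35·0.6738) ≈ 0.4088

0.409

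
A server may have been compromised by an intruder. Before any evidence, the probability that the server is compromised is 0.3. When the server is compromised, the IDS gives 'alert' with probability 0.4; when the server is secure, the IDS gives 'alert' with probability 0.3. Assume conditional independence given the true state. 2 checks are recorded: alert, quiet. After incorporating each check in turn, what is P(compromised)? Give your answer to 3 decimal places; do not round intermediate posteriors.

0.329

Apply Bayes' rule sequentially, carrying P(compromised) forward.
After 'alert': P(compromised) = 0.4·0.3000 / (0.4·0.3000 + 0.3·0.7000) ≈ 0.3636
After 'quiet': P(compromised) = 0.6·0.3636 / (0.6·0.3636 + 0.7·0.6364) ≈ 0.3288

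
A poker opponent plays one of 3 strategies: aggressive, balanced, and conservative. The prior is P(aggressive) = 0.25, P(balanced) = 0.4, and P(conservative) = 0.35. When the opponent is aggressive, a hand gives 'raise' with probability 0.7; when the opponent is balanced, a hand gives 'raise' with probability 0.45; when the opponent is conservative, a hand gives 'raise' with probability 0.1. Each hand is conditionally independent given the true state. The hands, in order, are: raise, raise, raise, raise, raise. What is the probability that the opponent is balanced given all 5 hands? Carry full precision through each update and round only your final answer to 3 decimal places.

0.149

After 'raise': normaliser = 0.7·0.2500 + 0.45·0.4000 + 0.1·0.3500; P(aggressive) ≈ 0.4487, P(balanced) ≈ 0.4615, P(conservative) ≈ 0.0897
After 'raise': normaliser = 0.7·0.4487 + 0.45·0.4615 + 0.1·0.0897; P(aggressive) ≈ 0.5918, P(balanced) ≈ 0.3913, P(conservative) ≈ 0.0169
After 'raise': normaliser = 0.7·0.5918 + 0.45·0.3913 + 0.1·0.0169; P(aggressive) ≈ 0.6997, P(balanced) ≈ 0.2974, P(conservative) ≈ 0.0029
After 'raise': normaliser = 0.7·0.6997 + 0.45·0.2974 + 0.1·0.0029; P(aggressive) ≈ 0.7850, P(balanced) ≈ 0.2145, P(conservative) ≈ 0.0005
After 'raise': normaliser = 0.7·0.7850 + 0.45·0.2145 + 0.1·0.0005; P(aggressive) ≈ 0.8505, P(balanced) ≈ 0.1494, P(conservative) ≈ 0.0001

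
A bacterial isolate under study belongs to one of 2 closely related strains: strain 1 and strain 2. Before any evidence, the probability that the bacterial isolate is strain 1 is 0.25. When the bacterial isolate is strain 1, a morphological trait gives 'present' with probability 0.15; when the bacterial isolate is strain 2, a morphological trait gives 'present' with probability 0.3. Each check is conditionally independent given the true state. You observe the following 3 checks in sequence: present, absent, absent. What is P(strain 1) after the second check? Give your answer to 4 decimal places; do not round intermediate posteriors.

0.1683

After 'present': P(strain 1) = 0.15·0.2500 / (0.15·0.2500 + 0.3·0.7500) ≈ 0.1429
After 'absent': P(strain 1) = 0.85·0.1429 / (0.85·0.1429 + 0.7·0.8571) ≈ 0.1683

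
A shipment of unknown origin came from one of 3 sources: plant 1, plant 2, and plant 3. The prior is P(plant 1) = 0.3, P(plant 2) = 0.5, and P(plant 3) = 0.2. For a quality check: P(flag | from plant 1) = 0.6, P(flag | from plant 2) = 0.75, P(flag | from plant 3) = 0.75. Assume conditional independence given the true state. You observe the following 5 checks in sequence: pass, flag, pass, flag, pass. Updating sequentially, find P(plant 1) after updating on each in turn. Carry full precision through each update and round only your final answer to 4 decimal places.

After 'pass': normaliser = 0.4·0.3000 + 0.25·0.5000 + 0.25·0.2000; P(plant 1) ≈ 0.4068, P(plant 2) ≈ 0.4237, P(plant 3) ≈ 0.1695
After 'flag': normaliser = 0.6·0.4068 + 0.75·0.4237 + 0.75·0.1695; P(plant 1) ≈ 0.3542, P(plant 2) ≈ 0.4613, P(plant 3) ≈ 0.1845
After 'pass': normaliser = 0.4·0.3542 + 0.25·0.4613 + 0.25·0.1845; P(plant 1) ≈ 0.4674, P(plant 2) ≈ 0.3804, P(plant 3) ≈ 0.1522
After 'flag': normaliser = 0.6·0.4674 + 0.75·0.3804 + 0.75·0.1522; P(plant 1) ≈ 0.4125, P(plant 2) ≈ 0.4196, P(plant 3) ≈ 0.1679
After 'pass': normaliser = 0.4·0.4125 + 0.25·0.4196 + 0.25·0.1679; P(plant 1) ≈ 0.5291, P(plant 2) ≈ 0.3364, P(plant 3) ≈ 0.1346

0.5291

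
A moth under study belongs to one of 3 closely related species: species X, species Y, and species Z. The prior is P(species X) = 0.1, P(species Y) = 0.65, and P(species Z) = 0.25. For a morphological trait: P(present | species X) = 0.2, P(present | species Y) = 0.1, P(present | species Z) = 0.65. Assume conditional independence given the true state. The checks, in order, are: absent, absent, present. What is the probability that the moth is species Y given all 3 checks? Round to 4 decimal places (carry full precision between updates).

0.6168

After 'absent': normaliser = 0.8·0.1000 + 0.9·0.6500 + 0.35·0.2500; P(species X) ≈ 0.1063, P(species Y) ≈ 0.7774, P(species Z) ≈ 0.1163
After 'absent': normaliser = 0.8·0.1063 + 0.9·0.7774 + 0.35·0.1163; P(species X) ≈ 0.1030, P(species Y) ≈ 0.8477, P(species Z) ≈ 0.0493
After 'present': normaliser = 0.2·0.1030 + 0.1·0.8477 + 0.65·0.0493; P(species X) ≈ 0.1500, P(species Y) ≈ 0.6168, P(species Z) ≈ 0.2332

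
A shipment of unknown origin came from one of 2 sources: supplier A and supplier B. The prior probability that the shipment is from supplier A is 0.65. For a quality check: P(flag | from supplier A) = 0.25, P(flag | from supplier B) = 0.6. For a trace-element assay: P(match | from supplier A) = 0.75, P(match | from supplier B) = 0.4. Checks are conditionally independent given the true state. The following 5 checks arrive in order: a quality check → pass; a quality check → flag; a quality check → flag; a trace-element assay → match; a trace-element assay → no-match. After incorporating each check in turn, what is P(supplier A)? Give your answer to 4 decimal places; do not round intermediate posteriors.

After a quality check='pass': P(supplier A) = 0.75·0.6500 / (0.75·0.6500 + 0.4·0.3500) ≈ 0.7769
After a quality check='flag': P(supplier A) = 0.25·0.7769 / (0.25·0.7769 + 0.6·0.2231) ≈ 0.5920
After a quality check='flag': P(supplier A) = 0.25·0.5920 / (0.25·0.5920 + 0.6·0.4080) ≈ 0.3768
After a trace-element assay='match': P(supplier A) = 0.75·0.3768 / (0.75·0.3768 + 0.4·0.6232) ≈ 0.5313
After a trace-element assay='no-match': P(supplier A) = 0.25·0.5313 / (0.25·0.5313 + 0.6·0.4687) ≈ 0.3208

0.3208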